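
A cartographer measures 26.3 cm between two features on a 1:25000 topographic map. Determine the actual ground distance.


ground = 26.3 cm * 25000 / 100 = 6575.0 m = 6.575 km

6.575 km


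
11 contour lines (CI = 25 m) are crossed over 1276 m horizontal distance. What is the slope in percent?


elevation change = 11 * 25 = 275 m
slope = 275 / 1276 * 100 = 21.6%

21.6%


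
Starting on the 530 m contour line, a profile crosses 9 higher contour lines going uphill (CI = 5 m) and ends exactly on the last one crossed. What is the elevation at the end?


elevation = 530 + 9 * 5 = 575 m

575 m


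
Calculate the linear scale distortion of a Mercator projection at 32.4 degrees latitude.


SF = 1 / cos(32.4) = 1 / 0.844328 = 1.184

1.184


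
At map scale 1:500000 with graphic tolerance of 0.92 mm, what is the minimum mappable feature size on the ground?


ground = 0.92 mm * 500000 / 1000 = 460.0 m

460.0 m


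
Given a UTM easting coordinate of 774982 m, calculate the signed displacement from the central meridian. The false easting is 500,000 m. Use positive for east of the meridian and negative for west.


displacement = 774982 - 500000 = 274982 m

274982 m


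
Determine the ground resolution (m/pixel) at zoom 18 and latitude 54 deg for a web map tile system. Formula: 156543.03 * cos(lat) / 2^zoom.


res = 156543.03 * cos(54) / 2^18 = 156543.03 * 0.58778525 / 262144 = 0.35 m/pixel

0.35 m/pixel


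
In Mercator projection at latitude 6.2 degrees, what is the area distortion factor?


area_distortion = 1/cos^2(6.2) = 1.012

1.012


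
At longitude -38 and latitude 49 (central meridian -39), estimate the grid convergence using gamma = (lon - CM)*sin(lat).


gamma = (-38 - -39) * sin(49) = 1 * 0.75471 = 0.755 degrees

0.755 degrees


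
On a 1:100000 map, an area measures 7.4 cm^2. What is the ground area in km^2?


ground_area = 7.4 * (100000/100)^2 = 7400000.0 m^2 = 7.4 km^2

7.4 km^2


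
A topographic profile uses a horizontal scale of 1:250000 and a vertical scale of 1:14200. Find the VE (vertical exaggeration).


VE = horizontal_scale / vertical_scale = 250000 / 14200 ≈ 17.6

17.6x


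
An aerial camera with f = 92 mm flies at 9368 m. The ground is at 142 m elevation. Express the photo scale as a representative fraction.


scale = f / (H - h) = 92 mm / 9226 m = 92 / 9226000 = 1:100283

1:100283


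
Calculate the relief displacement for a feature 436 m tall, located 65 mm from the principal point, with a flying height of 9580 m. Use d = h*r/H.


d = h * r / H = 436 * 65 / 9580 = 2.96 mm

2.96 mm


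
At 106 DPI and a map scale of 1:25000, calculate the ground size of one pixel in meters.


pixel_cm = 2.54 / 106 ≈ 0.023962 cm
ground = pixel_cm * 25000 / 100 = 2.54 * 25000 / (106 * 100) = 63500 / 10600 ≈ 5.99 m

5.99 m


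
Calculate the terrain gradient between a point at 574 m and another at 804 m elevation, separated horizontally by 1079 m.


gradient = (804 - 574) / 1079 = 230 / 1079 = 0.2132

0.2132


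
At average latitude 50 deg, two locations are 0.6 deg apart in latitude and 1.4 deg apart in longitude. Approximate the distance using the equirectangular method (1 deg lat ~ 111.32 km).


dlat_km = 0.6 * 111.32 = 66.792
dlon_km = 1.4 * 111.32 * cos(50) ≈ 100.177
dist = sqrt(66.792^2 + 100.177^2) ≈ 120.4 km

120.4 km


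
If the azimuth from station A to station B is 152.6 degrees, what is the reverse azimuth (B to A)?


back azimuth = (152.6 + 180) mod 360 = 332.6 degrees

332.6 degrees


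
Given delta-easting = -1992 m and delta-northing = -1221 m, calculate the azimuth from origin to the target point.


az = atan2(-1992, -1221) = -121.5 deg
adjusted to 0-360: 238.5 degrees

238.5 degrees


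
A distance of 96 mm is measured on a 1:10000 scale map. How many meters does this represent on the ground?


ground = 96 mm * 10000 / 1000 = 960.0 m

960.0 m


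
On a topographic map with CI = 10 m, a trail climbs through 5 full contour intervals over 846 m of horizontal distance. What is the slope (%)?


elevation change = 5 * 10 = 50 m
slope = 50 / 846 * 100 = 5.9%

5.9%


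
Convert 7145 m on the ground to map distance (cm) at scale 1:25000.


map_cm = 7145 * 100 / 25000 = 28.58 cm

28.58 cm


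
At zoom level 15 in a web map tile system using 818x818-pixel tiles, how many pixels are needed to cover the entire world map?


tiles per axis = 2^15 = 32768
total tiles = 32768^2 = 1073741824
pixels per axis = 32768 * 818 = 26804224
total pixels = 26804224^2 = 718466424242176

718466424242176 pixels


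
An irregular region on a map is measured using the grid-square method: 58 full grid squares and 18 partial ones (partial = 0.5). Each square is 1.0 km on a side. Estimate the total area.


effective squares = 58 + 18 * 0.5 = 67.0
area = 67.0 * 1.0 = 67.0 km^2

67.0 km^2


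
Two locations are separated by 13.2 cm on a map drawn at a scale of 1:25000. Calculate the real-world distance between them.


ground = 13.2 cm * 25000 / 100 = 3300.0 m = 3.3 km

3.3 km


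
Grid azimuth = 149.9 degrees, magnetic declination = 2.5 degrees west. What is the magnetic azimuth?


magnetic azimuth = grid azimuth - declination (east +ve)
mag_az = 149.9 - -2.5 = 152.4 degrees

152.4 degrees


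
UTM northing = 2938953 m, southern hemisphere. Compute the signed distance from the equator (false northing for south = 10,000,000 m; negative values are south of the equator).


For southern: actual = 2938953 - 10000000 = -7061047 m

-7061047 m


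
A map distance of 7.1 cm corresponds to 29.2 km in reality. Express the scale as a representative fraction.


ground = 29.2 km = 2920000 cm; RF denominator = ground / map = 2920000 / 7.1 ≈ 411268; RF = 1:411268

1:411268


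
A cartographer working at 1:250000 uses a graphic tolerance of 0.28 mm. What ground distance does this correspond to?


ground = 0.28 mm * 250000 / 1000 = 70.0 m

70.0 m


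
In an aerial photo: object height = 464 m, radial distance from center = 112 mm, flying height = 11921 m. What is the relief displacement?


d = h * r / H = 464 * 112 / 11921 = 4.36 mm

4.36 mm


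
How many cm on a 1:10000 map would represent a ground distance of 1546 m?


map_cm = 1546 * 100 / 10000 = 15.46 cm

15.46 cm


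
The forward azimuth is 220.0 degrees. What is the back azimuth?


back azimuth = (220.0 + 180) mod 360 = 40.0 degrees

40.0 degrees


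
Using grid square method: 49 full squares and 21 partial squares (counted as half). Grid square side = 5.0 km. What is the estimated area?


effective squares = 49 + 21 * 0.5 = 59.5
area = 59.5 * 25.0 = 1487.5 km^2

1487.5 km^2


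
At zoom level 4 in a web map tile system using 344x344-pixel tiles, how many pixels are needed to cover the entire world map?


tiles per axis = 2^4 = 16
total tiles = 16^2 = 256
pixels per axis = 16 * 344 = 5504
total pixels = 5504^2 = 30294016

30294016 pixels


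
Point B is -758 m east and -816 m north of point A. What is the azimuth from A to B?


az = atan2(-758, -816) = -137.1 deg
adjusted to 0-360: 222.9 degrees

222.9 degrees


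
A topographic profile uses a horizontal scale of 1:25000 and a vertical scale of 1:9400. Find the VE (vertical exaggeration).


VE = horizontal_scale / vertical_scale = 25000 / 9400 ≈ 2.7

2.7x


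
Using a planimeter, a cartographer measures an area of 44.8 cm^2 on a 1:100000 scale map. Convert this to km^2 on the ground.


ground_area = 44.8 * (100000/100)^2 = 44800000.0 m^2 = 44.8 km^2

44.8 km^2


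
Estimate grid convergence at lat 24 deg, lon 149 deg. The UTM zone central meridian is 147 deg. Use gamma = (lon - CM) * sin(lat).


gamma = (149 - 147) * sin(24) = 2 * 0.406737 = 0.813 degrees

0.813 degrees


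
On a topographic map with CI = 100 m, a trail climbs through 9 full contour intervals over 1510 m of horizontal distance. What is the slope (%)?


elevation change = 9 * 100 = 900 m
slope = 900 / 1510 * 100 = 59.6%

59.6%


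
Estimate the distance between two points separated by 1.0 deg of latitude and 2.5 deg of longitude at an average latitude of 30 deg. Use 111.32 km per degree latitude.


dlat_km = 1.0 * 111.32 = 111.32
dlon_km = 2.5 * 111.32 * cos(30) ≈ 241.015
dist = sqrt(111.32^2 + 241.015^2) ≈ 265.5 km

265.5 km


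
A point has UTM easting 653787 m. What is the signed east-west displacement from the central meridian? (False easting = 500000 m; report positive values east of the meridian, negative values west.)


displacement = 653787 - 500000 = 153787 m

153787 m


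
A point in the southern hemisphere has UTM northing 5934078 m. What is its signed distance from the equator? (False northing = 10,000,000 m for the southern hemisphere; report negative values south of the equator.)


For southern: actual = 5934078 - 10000000 = -4065922 m

-4065922 m


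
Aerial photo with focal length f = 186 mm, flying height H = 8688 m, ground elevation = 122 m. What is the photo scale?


scale = f / (H - h) = 186 mm / 8566 m = 186 / 8566000 = 1:46054

1:46054


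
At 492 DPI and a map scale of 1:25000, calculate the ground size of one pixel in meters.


pixel_cm = 2.54 / 492 ≈ 0.005163 cm
ground = pixel_cm * 25000 / 100 = 2.54 * 25000 / (492 * 100) = 63500 / 49200 ≈ 1.29 m

1.29 m


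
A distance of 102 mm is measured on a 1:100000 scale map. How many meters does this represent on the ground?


ground = 102 mm * 100000 / 1000 = 10200.0 m

10200.0 m


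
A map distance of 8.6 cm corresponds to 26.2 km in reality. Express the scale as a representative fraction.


ground = 26.2 km = 2620000 cm; RF denominator = ground / map = 2620000 / 8.6 ≈ 304651; RF = 1:304651

1:304651


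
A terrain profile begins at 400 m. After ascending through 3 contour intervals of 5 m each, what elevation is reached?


elevation = 400 + 3 * 5 = 415 m

415 m


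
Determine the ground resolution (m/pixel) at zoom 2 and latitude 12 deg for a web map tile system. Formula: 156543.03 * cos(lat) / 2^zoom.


res = 156543.03 * cos(12) / 2^2 = 156543.03 * 0.9781476 / 4 = 38280.55 m/pixel

38280.55 m/pixel


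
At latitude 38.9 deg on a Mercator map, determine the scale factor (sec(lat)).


SF = 1 / cos(38.9) = 1 / 0.778243 = 1.285

1.285


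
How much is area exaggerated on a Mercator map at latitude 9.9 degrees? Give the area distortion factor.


area_distortion = 1/cos^2(9.9) = 1.03

1.03


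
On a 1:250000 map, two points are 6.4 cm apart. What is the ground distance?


ground = 6.4 cm * 250000 / 100 = 16000.0 m = 16.0 km

16.0 km


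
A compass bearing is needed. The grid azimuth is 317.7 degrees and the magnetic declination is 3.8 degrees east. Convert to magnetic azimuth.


magnetic azimuth = grid azimuth - declination (east +ve)
mag_az = 317.7 - 3.8 = 313.9 degrees

313.9 degrees


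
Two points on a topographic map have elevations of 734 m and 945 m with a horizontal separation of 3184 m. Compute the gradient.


gradient = (945 - 734) / 3184 = 211 / 3184 = 0.0663

0.0663


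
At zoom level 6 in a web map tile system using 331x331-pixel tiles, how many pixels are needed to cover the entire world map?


tiles per axis = 2^6 = 64
total tiles = 64^2 = 4096
pixels per axis = 64 * 331 = 21184
total pixels = 21184^2 = 448761856

448761856 pixels


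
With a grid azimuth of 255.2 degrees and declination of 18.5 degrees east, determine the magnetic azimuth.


magnetic azimuth = grid azimuth - declination (east +ve)
mag_az = 255.2 - 18.5 = 236.7 degrees

236.7 degrees


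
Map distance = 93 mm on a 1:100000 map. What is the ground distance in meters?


ground = 93 mm * 100000 / 1000 = 9300.0 m

9300.0 m


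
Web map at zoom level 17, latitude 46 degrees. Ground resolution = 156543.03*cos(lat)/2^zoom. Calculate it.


res = 156543.03 * cos(46) / 2^17 = 156543.03 * 0.69465837 / 131072 = 0.83 m/pixel

0.83 m/pixel


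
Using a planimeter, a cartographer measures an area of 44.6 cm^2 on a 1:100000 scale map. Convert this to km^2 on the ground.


ground_area = 44.6 * (100000/100)^2 = 44600000.0 m^2 = 44.6 km^2

44.6 km^2


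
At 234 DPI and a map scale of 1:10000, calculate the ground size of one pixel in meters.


pixel_cm = 2.54 / 234 ≈ 0.010855 cm
ground = pixel_cm * 10000 / 100 = 2.54 * 10000 / (234 * 100) = 25400 / 23400 ≈ 1.09 m

1.09 m


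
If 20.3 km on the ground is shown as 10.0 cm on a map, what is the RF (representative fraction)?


ground = 20.3 km = 2030000 cm; RF denominator = ground / map = 2030000 / 10.0 = 203000; RF = 1:203000

1:203000


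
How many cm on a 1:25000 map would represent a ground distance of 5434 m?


map_cm = 5434 * 100 / 25000 = 21.736 cm ≈ 21.74 cm

21.74 cm


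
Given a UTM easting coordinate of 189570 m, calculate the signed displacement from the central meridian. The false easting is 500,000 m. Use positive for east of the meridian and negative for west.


displacement = 189570 - 500000 = -310430 m

-310430 m


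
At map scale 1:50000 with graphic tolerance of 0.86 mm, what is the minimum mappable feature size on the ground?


ground = 0.86 mm * 50000 / 1000 = 43.0 m

43.0 m


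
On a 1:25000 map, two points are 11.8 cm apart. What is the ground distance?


ground = 11.8 cm * 25000 / 100 = 2950.0 m = 2.95 km

2.95 km


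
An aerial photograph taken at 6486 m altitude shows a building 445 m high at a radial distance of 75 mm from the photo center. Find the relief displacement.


d = h * r / H = 445 * 75 / 6486 = 5.15 mm

5.15 mm


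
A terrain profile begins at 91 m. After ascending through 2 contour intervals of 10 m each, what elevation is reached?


elevation = 91 + 2 * 10 = 111 m

111 m


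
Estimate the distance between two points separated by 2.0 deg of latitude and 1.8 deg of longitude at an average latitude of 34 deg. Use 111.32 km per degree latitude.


dlat_km = 2.0 * 111.32 = 222.64
dlon_km = 1.8 * 111.32 * cos(34) ≈ 166.119
dist = sqrt(222.64^2 + 166.119^2) ≈ 277.8 km

277.8 km


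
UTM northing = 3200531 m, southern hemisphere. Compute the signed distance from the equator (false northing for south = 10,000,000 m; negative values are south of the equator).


For southern: actual = 3200531 - 10000000 = -6799469 m

-6799469 m


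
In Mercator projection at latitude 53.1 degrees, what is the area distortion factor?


area_distortion = 1/cos^2(53.1) = 2.774

2.774


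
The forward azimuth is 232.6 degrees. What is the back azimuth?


back azimuth = (232.6 + 180) mod 360 = 52.6 degrees

52.6 degrees


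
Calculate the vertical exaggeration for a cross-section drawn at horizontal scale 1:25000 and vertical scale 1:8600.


VE = horizontal_scale / vertical_scale = 25000 / 8600 ≈ 2.9

2.9x


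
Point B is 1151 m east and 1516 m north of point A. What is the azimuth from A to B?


az = atan2(1151, 1516) = 37.2 deg
adjusted to 0-360: 37.2 degrees

37.2 degrees


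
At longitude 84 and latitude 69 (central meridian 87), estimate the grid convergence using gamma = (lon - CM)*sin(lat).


gamma = (84 - 87) * sin(69) = -3 * 0.93358 = -2.801 degrees

-2.801 degrees


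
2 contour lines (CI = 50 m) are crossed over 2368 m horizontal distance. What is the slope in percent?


elevation change = 2 * 50 = 100 m
slope = 100 / 2368 * 100 = 4.2%

4.2%


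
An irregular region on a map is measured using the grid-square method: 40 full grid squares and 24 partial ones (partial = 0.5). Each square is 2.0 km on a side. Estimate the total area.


effective squares = 40 + 24 * 0.5 = 52.0
area = 52.0 * 4.0 = 208.0 km^2

208.0 km^2


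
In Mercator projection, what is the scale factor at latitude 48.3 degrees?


SF = 1 / cos(48.3) = 1 / 0.66523 = 1.503

1.503


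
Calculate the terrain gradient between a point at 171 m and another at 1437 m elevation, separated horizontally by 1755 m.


gradient = (1437 - 171) / 1755 = 1266 / 1755 = 0.7214

0.7214


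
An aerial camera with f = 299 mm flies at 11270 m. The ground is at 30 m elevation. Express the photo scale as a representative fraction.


scale = f / (H - h) = 299 mm / 11240 m = 299 / 11240000 = 1:37592

1:37592


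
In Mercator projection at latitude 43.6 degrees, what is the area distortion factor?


area_distortion = 1/cos^2(43.6) = 1.907

1.907


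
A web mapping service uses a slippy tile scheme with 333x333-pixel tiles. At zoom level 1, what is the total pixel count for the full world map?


tiles per axis = 2^1 = 2
total tiles = 2^2 = 4
pixels per axis = 2 * 333 = 666
total pixels = 666^2 = 443556

443556 pixels


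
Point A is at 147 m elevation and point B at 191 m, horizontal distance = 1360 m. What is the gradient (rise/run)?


gradient = (191 - 147) / 1360 = 44 / 1360 = 0.0324

0.0324


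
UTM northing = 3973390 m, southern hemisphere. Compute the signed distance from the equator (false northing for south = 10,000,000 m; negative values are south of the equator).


For southern: actual = 3973390 - 10000000 = -6026610 m

-6026610 m


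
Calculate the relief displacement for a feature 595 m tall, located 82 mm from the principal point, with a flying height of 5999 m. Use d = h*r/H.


d = h * r / H = 595 * 82 / 5999 = 8.13 mm

8.13 mm


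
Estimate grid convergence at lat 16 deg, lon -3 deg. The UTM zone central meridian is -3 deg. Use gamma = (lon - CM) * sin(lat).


gamma = (-3 - -3) * sin(16) = 0 * 0.275637 = 0.0 degrees

0.0 degrees


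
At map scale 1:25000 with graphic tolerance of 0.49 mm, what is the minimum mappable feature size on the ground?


ground = 0.49 mm * 25000 / 1000 = 12.25 m

12.25 m


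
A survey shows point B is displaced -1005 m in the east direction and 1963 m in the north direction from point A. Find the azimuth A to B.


az = atan2(-1005, 1963) = -27.1 deg
adjusted to 0-360: 332.9 degrees

332.9 degrees


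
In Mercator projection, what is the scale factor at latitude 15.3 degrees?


SF = 1 / cos(15.3) = 1 / 0.964557 = 1.037

1.037


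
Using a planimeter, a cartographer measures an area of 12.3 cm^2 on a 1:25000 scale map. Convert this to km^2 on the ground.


ground_area = 12.3 * (25000/100)^2 = 768750.0 m^2 = 0.76875 km^2 ≈ 0.769 km^2

0.769 km^2


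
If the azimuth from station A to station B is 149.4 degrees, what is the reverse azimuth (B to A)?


back azimuth = (149.4 + 180) mod 360 = 329.4 degrees

329.4 degrees


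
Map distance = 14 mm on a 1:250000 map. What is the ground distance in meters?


ground = 14 mm * 250000 / 1000 = 3500.0 m

3500.0 m


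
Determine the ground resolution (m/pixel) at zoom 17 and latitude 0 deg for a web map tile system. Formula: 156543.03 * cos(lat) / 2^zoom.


res = 156543.03 * cos(0) / 2^17 = 156543.03 * 1.0 / 131072 = 1.19 m/pixel

1.19 m/pixel


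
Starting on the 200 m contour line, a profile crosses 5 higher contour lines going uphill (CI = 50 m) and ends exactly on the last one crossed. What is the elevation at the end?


elevation = 200 + 5 * 50 = 450 m

450 m


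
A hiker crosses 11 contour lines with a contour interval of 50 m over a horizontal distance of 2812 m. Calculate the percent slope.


elevation change = 11 * 50 = 550 m
slope = 550 / 2812 * 100 = 19.6%

19.6%


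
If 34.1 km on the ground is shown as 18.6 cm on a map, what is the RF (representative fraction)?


ground = 34.1 km = 3410000 cm; RF denominator = ground / map = 3410000 / 18.6 ≈ 183333; RF = 1:183333

1:183333


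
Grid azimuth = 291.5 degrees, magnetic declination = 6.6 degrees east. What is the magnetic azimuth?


magnetic azimuth = grid azimuth - declination (east +ve)
mag_az = 291.5 - 6.6 = 284.9 degrees

284.9 degrees


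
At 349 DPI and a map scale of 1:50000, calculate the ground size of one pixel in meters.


pixel_cm = 2.54 / 349 ≈ 0.007278 cm
ground = pixel_cm * 50000 / 100 = 2.54 * 50000 / (349 * 100) = 127000 / 34900 ≈ 3.64 m

3.64 m


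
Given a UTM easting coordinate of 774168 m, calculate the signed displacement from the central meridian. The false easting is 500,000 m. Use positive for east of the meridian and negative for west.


displacement = 774168 - 500000 = 274168 m

274168 m


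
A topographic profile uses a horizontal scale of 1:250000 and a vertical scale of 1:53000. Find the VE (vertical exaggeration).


VE = horizontal_scale / vertical_scale = 250000 / 53000 ≈ 4.7

4.7x


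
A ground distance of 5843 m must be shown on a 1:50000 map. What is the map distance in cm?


map_cm = 5843 * 100 / 50000 = 11.686 cm ≈ 11.69 cm

11.69 cm


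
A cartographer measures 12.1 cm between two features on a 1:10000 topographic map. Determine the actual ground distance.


ground = 12.1 cm * 10000 / 100 = 1210.0 m = 1.21 km

1.21 km


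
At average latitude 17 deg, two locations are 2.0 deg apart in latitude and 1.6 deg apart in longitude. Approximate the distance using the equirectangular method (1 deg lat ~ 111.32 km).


dlat_km = 2.0 * 111.32 = 222.64
dlon_km = 1.6 * 111.32 * cos(17) ≈ 170.329
dist = sqrt(222.64^2 + 170.329^2) ≈ 280.3 km

280.3 km


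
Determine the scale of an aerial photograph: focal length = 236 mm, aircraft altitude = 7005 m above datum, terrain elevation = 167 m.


scale = f / (H - h) = 236 mm / 6838 m = 236 / 6838000 = 1:28975

1:28975


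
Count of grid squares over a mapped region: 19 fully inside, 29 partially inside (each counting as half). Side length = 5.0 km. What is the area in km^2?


effective squares = 19 + 29 * 0.5 = 33.5
area = 33.5 * 25.0 = 837.5 km^2

837.5 km^2


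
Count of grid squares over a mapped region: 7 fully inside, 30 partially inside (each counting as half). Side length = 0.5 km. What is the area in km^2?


effective squares = 7 + 30 * 0.5 = 22.0
area = 22.0 * 0.25 = 5.5 km^2

5.5 km^2


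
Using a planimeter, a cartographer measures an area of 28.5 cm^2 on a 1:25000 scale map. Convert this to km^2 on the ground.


ground_area = 28.5 * (25000/100)^2 = 1781250.0 m^2 = 1.78125 km^2 ≈ 1.781 km^2

1.781 km^2


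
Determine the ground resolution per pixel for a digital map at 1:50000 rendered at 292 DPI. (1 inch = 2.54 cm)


pixel_cm = 2.54 / 292 ≈ 0.008699 cm
ground = pixel_cm * 50000 / 100 = 2.54 * 50000 / (292 * 100) = 127000 / 29200 ≈ 4.35 m

4.35 m


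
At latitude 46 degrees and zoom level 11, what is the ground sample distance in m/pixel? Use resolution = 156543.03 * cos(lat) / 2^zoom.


res = 156543.03 * cos(46) / 2^11 = 156543.03 * 0.69465837 / 2048 = 53.1 m/pixel

53.1 m/pixel


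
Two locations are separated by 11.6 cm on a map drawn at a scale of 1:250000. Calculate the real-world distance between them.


ground = 11.6 cm * 250000 / 100 = 29000.0 m = 29.0 km

29.0 km


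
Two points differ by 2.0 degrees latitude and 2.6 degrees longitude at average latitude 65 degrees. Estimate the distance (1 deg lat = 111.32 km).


dlat_km = 2.0 * 111.32 = 222.64
dlon_km = 2.6 * 111.32 * cos(65) ≈ 122.319
dist = sqrt(222.64^2 + 122.319^2) ≈ 254.0 km

254.0 km


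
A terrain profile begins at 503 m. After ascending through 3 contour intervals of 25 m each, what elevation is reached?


elevation = 503 + 3 * 25 = 578 m

578 m


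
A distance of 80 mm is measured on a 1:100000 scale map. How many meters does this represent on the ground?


ground = 80 mm * 100000 / 1000 = 8000.0 m

8000.0 m


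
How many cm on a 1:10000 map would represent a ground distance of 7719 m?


map_cm = 7719 * 100 / 10000 = 77.19 cm

77.19 cm


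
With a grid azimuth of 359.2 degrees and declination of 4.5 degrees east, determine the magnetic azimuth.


magnetic azimuth = grid azimuth - declination (east +ve)
mag_az = 359.2 - 4.5 = 354.7 degrees

354.7 degrees


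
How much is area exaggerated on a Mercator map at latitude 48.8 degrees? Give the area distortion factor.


area_distortion = 1/cos^2(48.8) = 2.305

2.305


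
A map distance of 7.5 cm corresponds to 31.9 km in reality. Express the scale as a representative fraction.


ground = 31.9 km = 3190000 cm; RF denominator = ground / map = 3190000 / 7.5 ≈ 425333; RF = 1:425333

1:425333


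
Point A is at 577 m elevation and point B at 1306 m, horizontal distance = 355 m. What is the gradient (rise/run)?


gradient = (1306 - 577) / 355 = 729 / 355 = 2.0535

2.0535


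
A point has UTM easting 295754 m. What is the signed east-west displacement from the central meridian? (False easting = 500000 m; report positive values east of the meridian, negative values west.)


displacement = 295754 - 500000 = -204246 m

-204246 m


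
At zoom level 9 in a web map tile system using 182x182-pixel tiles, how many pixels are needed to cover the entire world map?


tiles per axis = 2^9 = 512
total tiles = 512^2 = 262144
pixels per axis = 512 * 182 = 93184
total pixels = 93184^2 = 8683257856

8683257856 pixels


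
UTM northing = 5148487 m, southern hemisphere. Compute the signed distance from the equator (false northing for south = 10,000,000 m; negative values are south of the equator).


For southern: actual = 5148487 - 10000000 = -4851513 m

-4851513 m


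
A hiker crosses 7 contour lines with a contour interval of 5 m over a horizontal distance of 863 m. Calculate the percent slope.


elevation change = 7 * 5 = 35 m
slope = 35 / 863 * 100 = 4.1%

4.1%


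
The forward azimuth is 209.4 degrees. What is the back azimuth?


back azimuth = (209.4 + 180) mod 360 = 29.4 degrees

29.4 degrees


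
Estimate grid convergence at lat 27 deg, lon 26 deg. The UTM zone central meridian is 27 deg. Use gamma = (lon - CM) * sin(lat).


gamma = (26 - 27) * sin(27) = -1 * 0.45399 = -0.454 degrees

-0.454 degrees


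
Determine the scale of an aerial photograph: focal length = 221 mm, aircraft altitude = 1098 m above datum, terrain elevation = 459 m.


scale = f / (H - h) = 221 mm / 639 m = 221 / 639000 = 1:2891

1:2891


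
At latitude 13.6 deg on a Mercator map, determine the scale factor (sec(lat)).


SF = 1 / cos(13.6) = 1 / 0.971961 = 1.029

1.029


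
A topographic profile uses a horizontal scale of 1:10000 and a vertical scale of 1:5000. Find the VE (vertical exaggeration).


VE = horizontal_scale / vertical_scale = 10000 / 5000 = 2.0

2.0x


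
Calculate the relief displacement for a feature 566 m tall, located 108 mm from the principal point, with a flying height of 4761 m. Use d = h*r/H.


d = h * r / H = 566 * 108 / 4761 = 12.84 mm

12.84 mm


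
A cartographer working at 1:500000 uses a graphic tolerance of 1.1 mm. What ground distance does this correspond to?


ground = 1.1 mm * 500000 / 1000 = 550.0 m

550.0 m


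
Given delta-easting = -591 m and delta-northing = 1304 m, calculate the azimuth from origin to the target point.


az = atan2(-591, 1304) = -24.4 deg
adjusted to 0-360: 335.6 degrees

335.6 degrees


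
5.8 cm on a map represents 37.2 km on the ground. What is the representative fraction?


ground = 37.2 km = 3720000 cm; RF denominator = ground / map = 3720000 / 5.8 ≈ 641379; RF = 1:641379

1:641379


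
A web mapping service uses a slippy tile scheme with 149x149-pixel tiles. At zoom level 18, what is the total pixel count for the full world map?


tiles per axis = 2^18 = 262144
total tiles = 262144^2 = 68719476736
pixels per axis = 262144 * 149 = 39059456
total pixels = 39059456^2 = 1525641103015936

1525641103015936 pixels


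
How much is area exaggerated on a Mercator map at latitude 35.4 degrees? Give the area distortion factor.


area_distortion = 1/cos^2(35.4) = 1.505

1.505


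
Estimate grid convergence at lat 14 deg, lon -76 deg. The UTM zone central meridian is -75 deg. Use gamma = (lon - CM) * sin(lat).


gamma = (-76 - -75) * sin(14) = -1 * 0.241922 = -0.242 degrees

-0.242 degrees


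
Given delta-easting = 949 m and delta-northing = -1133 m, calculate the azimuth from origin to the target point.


az = atan2(949, -1133) = 140.1 deg
adjusted to 0-360: 140.1 degrees

140.1 degrees


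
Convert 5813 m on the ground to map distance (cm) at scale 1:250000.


map_cm = 5813 * 100 / 250000 = 2.3252 cm ≈ 2.33 cm

2.33 cm


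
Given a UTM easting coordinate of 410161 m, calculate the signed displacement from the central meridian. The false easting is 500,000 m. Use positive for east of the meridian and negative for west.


displacement = 410161 - 500000 = -89839 m

-89839 m


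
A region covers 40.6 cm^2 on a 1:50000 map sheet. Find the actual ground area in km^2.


ground_area = 40.6 * (50000/100)^2 = 10150000.0 m^2 = 10.15 km^2

10.15 km^2


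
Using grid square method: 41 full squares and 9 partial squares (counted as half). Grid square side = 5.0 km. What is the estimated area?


effective squares = 41 + 9 * 0.5 = 45.5
area = 45.5 * 25.0 = 1137.5 km^2

1137.5 km^2


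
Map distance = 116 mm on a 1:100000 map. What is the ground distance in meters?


ground = 116 mm * 100000 / 1000 = 11600.0 m

11600.0 m


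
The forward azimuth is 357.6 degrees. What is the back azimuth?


back azimuth = (357.6 + 180) mod 360 = 177.6 degrees

177.6 degrees


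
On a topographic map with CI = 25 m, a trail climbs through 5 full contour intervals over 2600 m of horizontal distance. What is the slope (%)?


elevation change = 5 * 25 = 125 m
slope = 125 / 2600 * 100 = 4.8%

4.8%


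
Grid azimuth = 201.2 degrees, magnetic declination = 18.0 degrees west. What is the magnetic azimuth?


magnetic azimuth = grid azimuth - declination (east +ve)
mag_az = 201.2 - -18.0 = 219.2 degrees

219.2 degrees


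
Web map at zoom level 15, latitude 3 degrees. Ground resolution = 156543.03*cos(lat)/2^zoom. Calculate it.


res = 156543.03 * cos(3) / 2^15 = 156543.03 * 0.99862953 / 32768 = 4.77 m/pixel

4.77 m/pixel


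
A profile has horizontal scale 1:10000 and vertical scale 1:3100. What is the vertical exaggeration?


VE = horizontal_scale / vertical_scale = 10000 / 3100 ≈ 3.2

3.2x


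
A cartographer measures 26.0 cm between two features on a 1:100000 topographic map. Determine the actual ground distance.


ground = 26.0 cm * 100000 / 100 = 26000.0 m = 26.0 km

26.0 km


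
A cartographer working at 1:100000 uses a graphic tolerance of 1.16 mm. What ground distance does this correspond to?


ground = 1.16 mm * 100000 / 1000 = 116.0 m

116.0 m


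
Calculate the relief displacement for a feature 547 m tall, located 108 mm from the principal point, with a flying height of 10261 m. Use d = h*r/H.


d = h * r / H = 547 * 108 / 10261 = 5.76 mm

5.76 mm


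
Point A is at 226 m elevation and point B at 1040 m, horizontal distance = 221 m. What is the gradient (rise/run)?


gradient = (1040 - 226) / 221 = 814 / 221 = 3.6833

3.6833


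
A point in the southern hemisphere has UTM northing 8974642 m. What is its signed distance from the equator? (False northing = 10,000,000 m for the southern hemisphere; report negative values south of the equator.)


For southern: actual = 8974642 - 10000000 = -1025358 m

-1025358 m


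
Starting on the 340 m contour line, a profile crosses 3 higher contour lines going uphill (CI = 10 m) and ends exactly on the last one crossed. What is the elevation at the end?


elevation = 340 + 3 * 10 = 370 m

370 m


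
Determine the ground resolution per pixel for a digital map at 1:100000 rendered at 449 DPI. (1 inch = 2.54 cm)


pixel_cm = 2.54 / 449 ≈ 0.005657 cm
ground = pixel_cm * 100000 / 100 = 2.54 * 100000 / (449 * 100) = 254000 / 44900 ≈ 5.66 m

5.66 m


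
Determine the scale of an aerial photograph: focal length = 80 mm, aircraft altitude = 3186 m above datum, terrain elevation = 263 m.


scale = f / (H - h) = 80 mm / 2923 m = 80 / 2923000 = 1:36538

1:36538


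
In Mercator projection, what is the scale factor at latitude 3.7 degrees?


SF = 1 / cos(3.7) = 1 / 0.997916 = 1.002

1.002


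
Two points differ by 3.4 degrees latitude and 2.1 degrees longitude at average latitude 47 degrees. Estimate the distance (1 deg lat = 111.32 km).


dlat_km = 3.4 * 111.32 = 378.488
dlon_km = 2.1 * 111.32 * cos(47) ≈ 159.432
dist = sqrt(378.488^2 + 159.432^2) ≈ 410.7 km

410.7 km


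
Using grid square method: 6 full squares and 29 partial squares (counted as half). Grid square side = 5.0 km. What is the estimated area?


effective squares = 6 + 29 * 0.5 = 20.5
area = 20.5 * 25.0 = 512.5 km^2

512.5 km^2


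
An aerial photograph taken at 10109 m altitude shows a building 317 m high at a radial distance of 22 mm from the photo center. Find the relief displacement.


d = h * r / H = 317 * 22 / 10109 = 0.69 mm

0.69 mm


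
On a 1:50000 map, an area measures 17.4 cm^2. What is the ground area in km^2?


ground_area = 17.4 * (50000/100)^2 = 4350000.0 m^2 = 4.35 km^2

4.35 km^2


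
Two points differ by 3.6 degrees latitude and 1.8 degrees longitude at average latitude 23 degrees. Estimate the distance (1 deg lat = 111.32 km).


dlat_km = 3.6 * 111.32 = 400.752
dlon_km = 1.8 * 111.32 * cos(23) ≈ 184.447
dist = sqrt(400.752^2 + 184.447^2) ≈ 441.2 km

441.2 km


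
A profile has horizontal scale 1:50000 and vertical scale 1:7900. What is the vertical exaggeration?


VE = horizontal_scale / vertical_scale = 50000 / 7900 ≈ 6.3

6.3x


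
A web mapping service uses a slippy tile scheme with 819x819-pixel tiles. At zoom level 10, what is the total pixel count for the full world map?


tiles per axis = 2^10 = 1024
total tiles = 1024^2 = 1048576
pixels per axis = 1024 * 819 = 838656
total pixels = 838656^2 = 703343886336

703343886336 pixels


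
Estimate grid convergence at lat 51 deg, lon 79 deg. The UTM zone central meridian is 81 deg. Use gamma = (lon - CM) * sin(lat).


gamma = (79 - 81) * sin(51) = -2 * 0.777146 = -1.554 degrees

-1.554 degrees


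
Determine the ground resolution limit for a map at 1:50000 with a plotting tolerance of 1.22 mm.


ground = 1.22 mm * 50000 / 1000 = 61.0 m

61.0 m


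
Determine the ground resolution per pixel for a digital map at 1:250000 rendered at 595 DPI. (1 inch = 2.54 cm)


pixel_cm = 2.54 / 595 ≈ 0.004269 cm
ground = pixel_cm * 250000 / 100 = 2.54 * 250000 / (595 * 100) = 635000 / 59500 ≈ 10.67 m

10.67 m


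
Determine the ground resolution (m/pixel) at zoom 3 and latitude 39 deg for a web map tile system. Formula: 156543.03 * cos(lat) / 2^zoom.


res = 156543.03 * cos(39) / 2^3 = 156543.03 * 0.77714596 / 8 = 15207.1 m/pixel

15207.1 m/pixel


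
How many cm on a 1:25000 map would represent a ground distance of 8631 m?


map_cm = 8631 * 100 / 25000 = 34.524 cm ≈ 34.52 cm

34.52 cm


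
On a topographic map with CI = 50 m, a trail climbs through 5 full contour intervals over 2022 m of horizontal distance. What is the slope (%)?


elevation change = 5 * 50 = 250 m
slope = 250 / 2022 * 100 = 12.4%

12.4%


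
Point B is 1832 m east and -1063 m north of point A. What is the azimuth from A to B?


az = atan2(1832, -1063) = 120.1 deg
adjusted to 0-360: 120.1 degrees

120.1 degrees


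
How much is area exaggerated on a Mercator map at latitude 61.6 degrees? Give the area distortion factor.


area_distortion = 1/cos^2(61.6) = 4.421

4.421


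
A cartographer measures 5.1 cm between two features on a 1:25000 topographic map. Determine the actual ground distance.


ground = 5.1 cm * 25000 / 100 = 1275.0 m = 1.275 km

1.275 km


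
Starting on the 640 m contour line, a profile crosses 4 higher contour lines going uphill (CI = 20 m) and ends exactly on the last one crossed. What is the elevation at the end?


elevation = 640 + 4 * 20 = 720 m

720 m


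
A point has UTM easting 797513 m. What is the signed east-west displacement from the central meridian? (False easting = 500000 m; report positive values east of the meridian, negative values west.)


displacement = 797513 - 500000 = 297513 m

297513 m


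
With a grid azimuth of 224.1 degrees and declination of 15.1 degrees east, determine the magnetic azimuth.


magnetic azimuth = grid azimuth - declination (east +ve)
mag_az = 224.1 - 15.1 = 209.0 degrees

209.0 degrees


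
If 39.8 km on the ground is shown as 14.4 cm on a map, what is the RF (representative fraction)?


ground = 39.8 km = 3980000 cm; RF denominator = ground / map = 3980000 / 14.4 ≈ 276389; RF = 1:276389

1:276389


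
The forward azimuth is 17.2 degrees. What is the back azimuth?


back azimuth = (17.2 + 180) mod 360 = 197.2 degrees

197.2 degrees


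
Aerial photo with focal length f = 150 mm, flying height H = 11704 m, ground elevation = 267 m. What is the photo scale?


scale = f / (H - h) = 150 mm / 11437 m = 150 / 11437000 = 1:76247

1:76247


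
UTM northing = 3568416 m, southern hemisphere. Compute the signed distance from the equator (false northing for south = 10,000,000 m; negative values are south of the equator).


For southern: actual = 3568416 - 10000000 = -6431584 m

-6431584 m


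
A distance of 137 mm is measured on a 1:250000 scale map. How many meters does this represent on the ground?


ground = 137 mm * 250000 / 1000 = 34250.0 m

34250.0 m


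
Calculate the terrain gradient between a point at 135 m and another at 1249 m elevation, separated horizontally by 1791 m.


gradient = (1249 - 135) / 1791 = 1114 / 1791 = 0.622

0.622


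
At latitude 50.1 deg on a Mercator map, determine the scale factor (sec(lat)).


SF = 1 / cos(50.1) = 1 / 0.64145 = 1.559

1.559


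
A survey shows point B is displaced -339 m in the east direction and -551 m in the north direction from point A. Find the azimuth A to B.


az = atan2(-339, -551) = -148.4 deg
adjusted to 0-360: 211.6 degrees

211.6 degrees


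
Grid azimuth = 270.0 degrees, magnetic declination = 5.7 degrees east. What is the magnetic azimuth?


magnetic azimuth = grid azimuth - declination (east +ve)
mag_az = 270.0 - 5.7 = 264.3 degrees

264.3 degrees


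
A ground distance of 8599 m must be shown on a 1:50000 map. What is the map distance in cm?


map_cm = 8599 * 100 / 50000 = 17.198 cm ≈ 17.2 cm

17.2 cm


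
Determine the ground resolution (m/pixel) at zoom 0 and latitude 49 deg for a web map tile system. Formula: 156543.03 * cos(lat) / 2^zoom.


res = 156543.03 * cos(49) / 2^0 = 156543.03 * 0.65605903 / 1 = 102701.47 m/pixel

102701.47 m/pixel


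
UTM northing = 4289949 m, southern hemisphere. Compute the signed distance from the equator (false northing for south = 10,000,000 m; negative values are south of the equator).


For southern: actual = 4289949 - 10000000 = -5710051 m

-5710051 m


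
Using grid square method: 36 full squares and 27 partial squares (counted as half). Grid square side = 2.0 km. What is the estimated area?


effective squares = 36 + 27 * 0.5 = 49.5
area = 49.5 * 4.0 = 198.0 km^2

198.0 km^2


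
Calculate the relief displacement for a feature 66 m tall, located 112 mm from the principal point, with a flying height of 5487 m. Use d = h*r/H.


d = h * r / H = 66 * 112 / 5487 = 1.35 mm

1.35 mm


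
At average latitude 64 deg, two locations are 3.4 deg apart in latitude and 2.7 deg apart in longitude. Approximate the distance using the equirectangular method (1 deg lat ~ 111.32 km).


dlat_km = 3.4 * 111.32 = 378.488
dlon_km = 2.7 * 111.32 * cos(64) ≈ 131.759
dist = sqrt(378.488^2 + 131.759^2) ≈ 400.8 km

400.8 km


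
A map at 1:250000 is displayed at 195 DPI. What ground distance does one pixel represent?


pixel_cm = 2.54 / 195 ≈ 0.013026 cm
ground = pixel_cm * 250000 / 100 = 2.54 * 250000 / (195 * 100) = 635000 / 19500 ≈ 32.56 m

32.56 m
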